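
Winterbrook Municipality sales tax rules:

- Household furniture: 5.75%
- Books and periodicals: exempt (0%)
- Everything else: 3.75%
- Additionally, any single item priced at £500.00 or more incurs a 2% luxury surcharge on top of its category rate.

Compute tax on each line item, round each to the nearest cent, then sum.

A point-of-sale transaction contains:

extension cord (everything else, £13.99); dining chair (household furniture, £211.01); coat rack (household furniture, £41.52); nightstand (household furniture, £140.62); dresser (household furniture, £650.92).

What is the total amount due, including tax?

Extension cord £13.99: everything else → 3.75% → £0.52
Dining chair £211.01: household furniture → 5.75% → £12.13
Coat rack £41.52: household furniture → 5.75% → £2.39
Nightstand £140.62: household furniture → 5.75% → £8.09
Dresser £650.92: household furniture → 5.75% + 2% surcharge = 7.75% → £50.45
Subtotal = £1058.06; tax = £73.58; total due = £1131.64

£1131.64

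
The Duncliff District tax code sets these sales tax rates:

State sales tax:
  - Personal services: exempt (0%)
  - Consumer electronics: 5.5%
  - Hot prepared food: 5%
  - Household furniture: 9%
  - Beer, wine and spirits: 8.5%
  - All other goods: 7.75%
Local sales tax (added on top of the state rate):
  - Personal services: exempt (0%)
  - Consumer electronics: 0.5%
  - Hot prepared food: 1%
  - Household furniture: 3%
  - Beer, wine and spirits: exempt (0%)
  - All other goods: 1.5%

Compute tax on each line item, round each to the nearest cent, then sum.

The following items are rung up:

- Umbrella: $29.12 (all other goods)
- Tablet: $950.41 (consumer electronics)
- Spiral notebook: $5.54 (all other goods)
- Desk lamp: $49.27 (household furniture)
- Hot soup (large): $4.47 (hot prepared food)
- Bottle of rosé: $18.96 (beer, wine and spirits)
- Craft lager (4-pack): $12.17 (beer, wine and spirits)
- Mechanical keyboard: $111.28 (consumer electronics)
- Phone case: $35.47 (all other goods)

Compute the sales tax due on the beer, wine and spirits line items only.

$2.64

Bottle of rosé $18.96: beer, wine and spirits → 8.5% + 0% local = 8.5% → $1.61
Craft lager (4-pack) $12.17: beer, wine and spirits → 8.5% + 0% local = 8.5% → $1.03
Tax on beer, wine and spirits = $1.61 + $1.03 = $2.64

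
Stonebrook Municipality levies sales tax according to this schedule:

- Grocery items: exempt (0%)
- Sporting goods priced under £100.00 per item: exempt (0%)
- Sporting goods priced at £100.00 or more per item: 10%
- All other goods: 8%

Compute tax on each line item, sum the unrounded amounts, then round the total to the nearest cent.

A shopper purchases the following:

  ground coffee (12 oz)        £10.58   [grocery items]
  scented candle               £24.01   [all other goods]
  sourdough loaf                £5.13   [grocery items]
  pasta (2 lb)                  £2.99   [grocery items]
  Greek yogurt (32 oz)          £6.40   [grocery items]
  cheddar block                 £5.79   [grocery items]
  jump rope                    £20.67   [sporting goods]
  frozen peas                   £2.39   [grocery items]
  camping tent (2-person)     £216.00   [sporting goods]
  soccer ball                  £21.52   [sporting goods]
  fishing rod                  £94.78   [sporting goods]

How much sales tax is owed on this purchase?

Ground coffee (12 oz) £10.58: grocery items → 0% → £0.00
Scented candle £24.01: all other goods → 8% → £1.9208
Sourdough loaf £5.13: grocery items → 0% → £0.00
Pasta (2 lb) £2.99: grocery items → 0% → £0.00
Greek yogurt (32 oz) £6.40: grocery items → 0% → £0.00
Cheddar block £5.79: grocery items → 0% → £0.00
Jump rope £20.67: sporting goods, under £100.00 → 0% → £0.00
Frozen peas £2.39: grocery items → 0% → £0.00
Camping tent (2-person) £216.00: sporting goods, £100.00 or more → 10% → £21.60
Soccer ball £21.52: sporting goods, under £100.00 → 0% → £0.00
Fishing rod £94.78: sporting goods, under £100.00 → 0% → £0.00
Unrounded tax sum = £23.5208 → £23.52

£23.52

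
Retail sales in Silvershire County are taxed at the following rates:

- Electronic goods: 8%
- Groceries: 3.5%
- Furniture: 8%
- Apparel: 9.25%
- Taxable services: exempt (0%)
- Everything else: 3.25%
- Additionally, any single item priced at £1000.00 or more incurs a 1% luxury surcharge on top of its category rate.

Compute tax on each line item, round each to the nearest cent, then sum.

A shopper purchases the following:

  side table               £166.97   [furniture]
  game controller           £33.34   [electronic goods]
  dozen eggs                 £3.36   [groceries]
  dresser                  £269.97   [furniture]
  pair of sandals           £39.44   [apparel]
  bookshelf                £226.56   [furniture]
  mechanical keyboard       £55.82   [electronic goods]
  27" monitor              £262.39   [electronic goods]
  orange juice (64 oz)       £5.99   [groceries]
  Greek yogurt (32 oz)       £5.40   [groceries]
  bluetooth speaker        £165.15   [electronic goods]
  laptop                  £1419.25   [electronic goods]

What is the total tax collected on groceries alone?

£0.52

Dozen eggs £3.36: groceries → 3.5% → £0.12
Orange juice (64 oz) £5.99: groceries → 3.5% → £0.21
Greek yogurt (32 oz) £5.40: groceries → 3.5% → £0.19
Tax on groceries = £0.12 + £0.21 + £0.19 = £0.52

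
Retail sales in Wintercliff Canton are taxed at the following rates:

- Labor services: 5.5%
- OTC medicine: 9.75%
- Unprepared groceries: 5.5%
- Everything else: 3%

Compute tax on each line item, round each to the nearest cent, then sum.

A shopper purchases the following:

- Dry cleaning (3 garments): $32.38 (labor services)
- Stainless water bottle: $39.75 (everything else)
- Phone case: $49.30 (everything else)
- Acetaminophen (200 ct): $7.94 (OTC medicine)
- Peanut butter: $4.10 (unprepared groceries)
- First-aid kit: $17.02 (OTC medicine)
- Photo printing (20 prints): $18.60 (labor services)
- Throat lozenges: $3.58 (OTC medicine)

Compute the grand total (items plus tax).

$181.15

Dry cleaning (3 garments) $32.38: labor services → 5.5% → $1.78
Stainless water bottle $39.75: everything else → 3% → $1.19
Phone case $49.30: everything else → 3% → $1.48
Acetaminophen (200 ct) $7.94: OTC medicine → 9.75% → $0.77
Peanut butter $4.10: unprepared groceries → 5.5% → $0.23
First-aid kit $17.02: OTC medicine → 9.75% → $1.66
Photo printing (20 prints) $18.60: labor services → 5.5% → $1.02
Throat lozenges $3.58: OTC medicine → 9.75% → $0.35
Subtotal = $172.67; tax = $8.48; total due = $181.15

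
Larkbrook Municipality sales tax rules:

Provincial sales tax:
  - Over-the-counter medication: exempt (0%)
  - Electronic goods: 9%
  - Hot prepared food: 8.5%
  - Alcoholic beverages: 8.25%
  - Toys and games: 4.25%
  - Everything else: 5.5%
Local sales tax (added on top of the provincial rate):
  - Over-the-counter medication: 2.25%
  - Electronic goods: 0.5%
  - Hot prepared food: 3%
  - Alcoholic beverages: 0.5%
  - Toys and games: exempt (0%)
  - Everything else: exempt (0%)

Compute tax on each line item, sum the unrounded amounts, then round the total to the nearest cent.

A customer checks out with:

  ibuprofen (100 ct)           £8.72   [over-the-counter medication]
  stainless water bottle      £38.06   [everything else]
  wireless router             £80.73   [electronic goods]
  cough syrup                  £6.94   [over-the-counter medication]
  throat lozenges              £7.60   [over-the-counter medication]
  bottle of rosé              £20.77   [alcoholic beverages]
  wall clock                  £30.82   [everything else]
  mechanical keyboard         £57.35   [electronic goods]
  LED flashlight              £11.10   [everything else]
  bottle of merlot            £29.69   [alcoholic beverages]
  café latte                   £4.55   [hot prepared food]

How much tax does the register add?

Ibuprofen (100 ct) £8.72: over-the-counter medication → 0% + 2.25% local = 2.25% → £0.1962
Stainless water bottle £38.06: everything else → 5.5% + 0% local = 5.5% → £2.0933
Wireless router £80.73: electronic goods → 9% + 0.5% local = 9.5% → £7.66935
Cough syrup £6.94: over-the-counter medication → 0% + 2.25% local = 2.25% → £0.15615
Throat lozenges £7.60: over-the-counter medication → 0% + 2.25% local = 2.25% → £0.171
Bottle of rosé £20.77: alcoholic beverages → 8.25% + 0.5% local = 8.75% → £1.817375
Wall clock £30.82: everything else → 5.5% + 0% local = 5.5% → £1.6951
Mechanical keyboard £57.35: electronic goods → 9% + 0.5% local = 9.5% → £5.44825
LED flashlight £11.10: everything else → 5.5% + 0% local = 5.5% → £0.6105
Bottle of merlot £29.69: alcoholic beverages → 8.25% + 0.5% local = 8.75% → £2.597875
Café latte £4.55: hot prepared food → 8.5% + 3% local = 11.5% → £0.52325
Unrounded tax sum = £22.97835 → £22.98

£22.98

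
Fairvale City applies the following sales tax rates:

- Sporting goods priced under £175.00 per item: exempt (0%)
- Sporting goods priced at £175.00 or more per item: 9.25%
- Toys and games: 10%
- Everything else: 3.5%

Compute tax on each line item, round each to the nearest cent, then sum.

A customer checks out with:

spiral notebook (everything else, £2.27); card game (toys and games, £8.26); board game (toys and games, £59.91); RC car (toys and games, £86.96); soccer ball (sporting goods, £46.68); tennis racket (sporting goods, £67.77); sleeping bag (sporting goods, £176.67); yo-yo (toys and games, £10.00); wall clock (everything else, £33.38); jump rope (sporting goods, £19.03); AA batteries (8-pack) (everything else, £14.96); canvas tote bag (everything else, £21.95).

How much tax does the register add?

£35.40

Spiral notebook £2.27: everything else → 3.5% → £0.08
Card game £8.26: toys and games → 10% → £0.83
Board game £59.91: toys and games → 10% → £5.99
RC car £86.96: toys and games → 10% → £8.70
Soccer ball £46.68: sporting goods, under £175.00 → 0% → £0.00
Tennis racket £67.77: sporting goods, under £175.00 → 0% → £0.00
Sleeping bag £176.67: sporting goods, £175.00 or more → 9.25% → £16.34
Yo-yo £10.00: toys and games → 10% → £1.00
Wall clock £33.38: everything else → 3.5% → £1.17
Jump rope £19.03: sporting goods, under £175.00 → 0% → £0.00
AA batteries (8-pack) £14.96: everything else → 3.5% → £0.52
Canvas tote bag £21.95: everything else → 3.5% → £0.77
Total tax = £0.08 + £0.83 + £5.99 + £8.70 + £16.34 + £1.00 + £1.17 + £0.52 + £0.77 = £35.40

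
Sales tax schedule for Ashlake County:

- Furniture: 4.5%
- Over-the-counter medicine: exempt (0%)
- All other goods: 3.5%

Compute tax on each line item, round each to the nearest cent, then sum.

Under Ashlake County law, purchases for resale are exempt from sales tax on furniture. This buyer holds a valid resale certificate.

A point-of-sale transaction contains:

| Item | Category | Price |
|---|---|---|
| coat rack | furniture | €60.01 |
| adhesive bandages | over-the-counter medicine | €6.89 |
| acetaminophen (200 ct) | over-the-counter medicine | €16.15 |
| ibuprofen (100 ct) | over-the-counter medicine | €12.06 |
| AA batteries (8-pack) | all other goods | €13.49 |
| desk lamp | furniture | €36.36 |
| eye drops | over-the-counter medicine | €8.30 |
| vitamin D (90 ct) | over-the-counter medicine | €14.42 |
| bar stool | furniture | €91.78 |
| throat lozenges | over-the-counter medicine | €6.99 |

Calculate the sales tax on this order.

€0.47

Coat rack €60.01: furniture, buyer-exempt → 0% → €0.00
Adhesive bandages €6.89: over-the-counter medicine → 0% → €0.00
Acetaminophen (200 ct) €16.15: over-the-counter medicine → 0% → €0.00
Ibuprofen (100 ct) €12.06: over-the-counter medicine → 0% → €0.00
AA batteries (8-pack) €13.49: all other goods → 3.5% → €0.47
Desk lamp €36.36: furniture, buyer-exempt → 0% → €0.00
Eye drops €8.30: over-the-counter medicine → 0% → €0.00
Vitamin D (90 ct) €14.42: over-the-counter medicine → 0% → €0.00
Bar stool €91.78: furniture, buyer-exempt → 0% → €0.00
Throat lozenges €6.99: over-the-counter medicine → 0% → €0.00
Total tax = €0.47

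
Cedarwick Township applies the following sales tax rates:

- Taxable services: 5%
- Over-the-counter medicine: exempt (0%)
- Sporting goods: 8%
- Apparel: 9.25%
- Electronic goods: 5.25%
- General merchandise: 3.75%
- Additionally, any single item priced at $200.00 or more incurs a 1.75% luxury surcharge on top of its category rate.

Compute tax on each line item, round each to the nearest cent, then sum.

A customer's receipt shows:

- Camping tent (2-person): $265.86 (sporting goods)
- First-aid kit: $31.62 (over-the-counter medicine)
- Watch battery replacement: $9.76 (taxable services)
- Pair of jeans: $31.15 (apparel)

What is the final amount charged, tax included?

$367.68

Camping tent (2-person) $265.86: sporting goods → 8% + 1.75% surcharge = 9.75% → $25.92
First-aid kit $31.62: over-the-counter medicine → 0% → $0.00
Watch battery replacement $9.76: taxable services → 5% → $0.49
Pair of jeans $31.15: apparel → 9.25% → $2.88
Subtotal = $338.39; tax = $29.29; total due = $367.68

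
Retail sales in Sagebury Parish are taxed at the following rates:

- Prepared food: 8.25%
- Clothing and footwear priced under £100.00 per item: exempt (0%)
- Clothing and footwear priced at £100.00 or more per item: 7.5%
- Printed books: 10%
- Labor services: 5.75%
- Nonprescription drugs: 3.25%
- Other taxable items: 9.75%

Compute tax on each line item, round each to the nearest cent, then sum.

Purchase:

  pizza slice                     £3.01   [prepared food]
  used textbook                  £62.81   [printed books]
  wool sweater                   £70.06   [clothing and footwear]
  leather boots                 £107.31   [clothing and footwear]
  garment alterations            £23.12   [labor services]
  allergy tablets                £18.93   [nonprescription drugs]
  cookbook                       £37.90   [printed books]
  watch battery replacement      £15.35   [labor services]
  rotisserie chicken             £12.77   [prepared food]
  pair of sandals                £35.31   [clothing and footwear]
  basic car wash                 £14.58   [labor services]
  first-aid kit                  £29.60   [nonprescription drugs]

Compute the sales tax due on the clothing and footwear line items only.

Wool sweater £70.06: clothing and footwear, under £100.00 → 0% → £0.00
Leather boots £107.31: clothing and footwear, £100.00 or more → 7.5% → £8.05
Pair of sandals £35.31: clothing and footwear, under £100.00 → 0% → £0.00
Tax on clothing and footwear = £0.00 + £8.05 + £0.00 = £8.05

£8.05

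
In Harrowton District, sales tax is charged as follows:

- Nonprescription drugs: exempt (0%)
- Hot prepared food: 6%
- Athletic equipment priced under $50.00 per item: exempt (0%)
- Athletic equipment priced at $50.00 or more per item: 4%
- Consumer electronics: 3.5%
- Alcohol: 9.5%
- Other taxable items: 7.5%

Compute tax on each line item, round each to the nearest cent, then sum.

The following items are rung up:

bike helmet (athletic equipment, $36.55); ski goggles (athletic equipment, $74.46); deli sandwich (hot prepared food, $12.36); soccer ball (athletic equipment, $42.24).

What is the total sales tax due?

$3.72

Bike helmet $36.55: athletic equipment, under $50.00 → 0% → $0.00
Ski goggles $74.46: athletic equipment, $50.00 or more → 4% → $2.98
Deli sandwich $12.36: hot prepared food → 6% → $0.74
Soccer ball $42.24: athletic equipment, under $50.00 → 0% → $0.00
Total tax = $2.98 + $0.74 = $3.72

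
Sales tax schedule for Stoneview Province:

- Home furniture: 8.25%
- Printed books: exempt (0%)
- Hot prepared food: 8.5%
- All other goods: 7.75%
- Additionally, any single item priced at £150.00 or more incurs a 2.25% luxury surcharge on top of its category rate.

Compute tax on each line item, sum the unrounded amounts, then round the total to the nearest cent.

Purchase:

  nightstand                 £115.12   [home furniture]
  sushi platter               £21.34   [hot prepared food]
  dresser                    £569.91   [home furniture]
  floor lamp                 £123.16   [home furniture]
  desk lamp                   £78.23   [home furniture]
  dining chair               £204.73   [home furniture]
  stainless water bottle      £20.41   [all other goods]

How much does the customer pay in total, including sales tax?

£1243.74

Nightstand £115.12: home furniture → 8.25% → £9.4974
Sushi platter £21.34: hot prepared food → 8.5% → £1.8139
Dresser £569.91: home furniture → 8.25% + 2.25% surcharge = 10.5% → £59.84055
Floor lamp £123.16: home furniture → 8.25% → £10.1607
Desk lamp £78.23: home furniture → 8.25% → £6.453975
Dining chair £204.73: home furniture → 8.25% + 2.25% surcharge = 10.5% → £21.49665
Stainless water bottle £20.41: all other goods → 7.75% → £1.581775
Subtotal = £1132.90; unrounded tax = £110.84495 → £110.84; total due = £1243.74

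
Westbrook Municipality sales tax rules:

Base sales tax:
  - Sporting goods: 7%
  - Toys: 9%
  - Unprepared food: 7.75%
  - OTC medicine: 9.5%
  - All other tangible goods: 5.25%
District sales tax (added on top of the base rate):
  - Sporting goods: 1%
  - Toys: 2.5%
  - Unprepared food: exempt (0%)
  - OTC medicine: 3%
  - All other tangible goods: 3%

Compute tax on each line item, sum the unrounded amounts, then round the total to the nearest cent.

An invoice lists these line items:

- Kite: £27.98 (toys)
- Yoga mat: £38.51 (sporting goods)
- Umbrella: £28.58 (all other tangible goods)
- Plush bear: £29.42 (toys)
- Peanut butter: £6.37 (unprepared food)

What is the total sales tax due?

Kite £27.98: toys → 9% + 2.5% district = 11.5% → £3.2177
Yoga mat £38.51: sporting goods → 7% + 1% district = 8% → £3.0808
Umbrella £28.58: all other tangible goods → 5.25% + 3% district = 8.25% → £2.35785
Plush bear £29.42: toys → 9% + 2.5% district = 11.5% → £3.3833
Peanut butter £6.37: unprepared food → 7.75% + 0% district = 7.75% → £0.493675
Unrounded tax sum = £12.533325 → £12.53

£12.53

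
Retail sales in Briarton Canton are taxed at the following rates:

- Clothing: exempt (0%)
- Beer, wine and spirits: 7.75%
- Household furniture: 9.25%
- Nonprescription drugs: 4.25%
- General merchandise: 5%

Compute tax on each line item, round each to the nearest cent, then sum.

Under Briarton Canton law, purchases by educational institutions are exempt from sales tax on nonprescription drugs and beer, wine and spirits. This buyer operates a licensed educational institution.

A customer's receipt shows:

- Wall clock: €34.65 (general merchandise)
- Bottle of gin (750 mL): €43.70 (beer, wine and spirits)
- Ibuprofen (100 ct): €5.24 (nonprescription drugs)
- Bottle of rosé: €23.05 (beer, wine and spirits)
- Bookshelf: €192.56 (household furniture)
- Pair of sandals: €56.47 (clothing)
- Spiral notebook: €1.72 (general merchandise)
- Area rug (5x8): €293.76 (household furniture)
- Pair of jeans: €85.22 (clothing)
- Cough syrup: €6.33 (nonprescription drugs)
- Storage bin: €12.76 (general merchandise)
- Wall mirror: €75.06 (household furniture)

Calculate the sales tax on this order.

Wall clock €34.65: general merchandise → 5% → €1.73
Bottle of gin (750 mL) €43.70: beer, wine and spirits, buyer-exempt → 0% → €0.00
Ibuprofen (100 ct) €5.24: nonprescription drugs, buyer-exempt → 0% → €0.00
Bottle of rosé €23.05: beer, wine and spirits, buyer-exempt → 0% → €0.00
Bookshelf €192.56: household furniture → 9.25% → €17.81
Pair of sandals €56.47: clothing → 0% → €0.00
Spiral notebook €1.72: general merchandise → 5% → €0.09
Area rug (5x8) €293.76: household furniture → 9.25% → €27.17
Pair of jeans €85.22: clothing → 0% → €0.00
Cough syrup €6.33: nonprescription drugs, buyer-exempt → 0% → €0.00
Storage bin €12.76: general merchandise → 5% → €0.64
Wall mirror €75.06: household furniture → 9.25% → €6.94
Total tax = €1.73 + €17.81 + €0.09 + €27.17 + €0.64 + €6.94 = €54.38

€54.38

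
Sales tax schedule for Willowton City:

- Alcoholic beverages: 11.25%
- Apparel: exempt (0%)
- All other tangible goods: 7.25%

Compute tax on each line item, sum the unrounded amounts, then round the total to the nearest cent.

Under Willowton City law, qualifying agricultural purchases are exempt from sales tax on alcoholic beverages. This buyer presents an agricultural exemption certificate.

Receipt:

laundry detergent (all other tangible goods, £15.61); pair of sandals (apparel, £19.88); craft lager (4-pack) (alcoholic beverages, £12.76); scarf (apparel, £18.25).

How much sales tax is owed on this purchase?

Laundry detergent £15.61: all other tangible goods → 7.25% → £1.131725
Pair of sandals £19.88: apparel → 0% → £0.00
Craft lager (4-pack) £12.76: alcoholic beverages, buyer-exempt → 0% → £0.00
Scarf £18.25: apparel → 0% → £0.00
Unrounded tax sum = £1.131725 → £1.13

£1.13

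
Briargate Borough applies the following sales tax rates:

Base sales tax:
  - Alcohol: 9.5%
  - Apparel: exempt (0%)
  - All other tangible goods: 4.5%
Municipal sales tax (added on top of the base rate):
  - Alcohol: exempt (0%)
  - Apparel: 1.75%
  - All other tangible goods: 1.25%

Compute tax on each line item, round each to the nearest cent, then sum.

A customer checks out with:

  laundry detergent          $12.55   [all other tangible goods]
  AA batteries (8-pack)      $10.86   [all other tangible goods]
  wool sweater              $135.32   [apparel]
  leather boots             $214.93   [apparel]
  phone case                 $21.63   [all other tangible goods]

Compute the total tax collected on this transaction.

Laundry detergent $12.55: all other tangible goods → 4.5% + 1.25% municipal = 5.75% → $0.72
AA batteries (8-pack) $10.86: all other tangible goods → 4.5% + 1.25% municipal = 5.75% → $0.62
Wool sweater $135.32: apparel → 0% + 1.75% municipal = 1.75% → $2.37
Leather boots $214.93: apparel → 0% + 1.75% municipal = 1.75% → $3.76
Phone case $21.63: all other tangible goods → 4.5% + 1.25% municipal = 5.75% → $1.24
Total tax = $0.72 + $0.62 + $2.37 + $3.76 + $1.24 = $8.71

$8.71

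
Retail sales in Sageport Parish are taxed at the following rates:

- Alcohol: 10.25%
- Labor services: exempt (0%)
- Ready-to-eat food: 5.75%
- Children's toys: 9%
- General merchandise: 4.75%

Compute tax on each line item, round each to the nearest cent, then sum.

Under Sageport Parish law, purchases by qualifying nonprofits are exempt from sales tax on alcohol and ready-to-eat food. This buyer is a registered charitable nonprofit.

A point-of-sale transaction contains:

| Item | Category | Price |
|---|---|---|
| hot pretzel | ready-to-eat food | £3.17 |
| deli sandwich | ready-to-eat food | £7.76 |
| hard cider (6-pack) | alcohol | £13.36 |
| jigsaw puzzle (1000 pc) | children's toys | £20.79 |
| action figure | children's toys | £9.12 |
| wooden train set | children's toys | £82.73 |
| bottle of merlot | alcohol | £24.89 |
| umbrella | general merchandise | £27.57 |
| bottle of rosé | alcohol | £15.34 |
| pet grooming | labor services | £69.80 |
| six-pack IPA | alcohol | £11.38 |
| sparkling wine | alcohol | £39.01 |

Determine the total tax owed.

£11.45

Hot pretzel £3.17: ready-to-eat food, buyer-exempt → 0% → £0.00
Deli sandwich £7.76: ready-to-eat food, buyer-exempt → 0% → £0.00
Hard cider (6-pack) £13.36: alcohol, buyer-exempt → 0% → £0.00
Jigsaw puzzle (1000 pc) £20.79: children's toys → 9% → £1.87
Action figure £9.12: children's toys → 9% → £0.82
Wooden train set £82.73: children's toys → 9% → £7.45
Bottle of merlot £24.89: alcohol, buyer-exempt → 0% → £0.00
Umbrella £27.57: general merchandise → 4.75% → £1.31
Bottle of rosé £15.34: alcohol, buyer-exempt → 0% → £0.00
Pet grooming £69.80: labor services → 0% → £0.00
Six-pack IPA £11.38: alcohol, buyer-exempt → 0% → £0.00
Sparkling wine £39.01: alcohol, buyer-exempt → 0% → £0.00
Total tax = £1.87 + £0.82 + £7.45 + £1.31 = £11.45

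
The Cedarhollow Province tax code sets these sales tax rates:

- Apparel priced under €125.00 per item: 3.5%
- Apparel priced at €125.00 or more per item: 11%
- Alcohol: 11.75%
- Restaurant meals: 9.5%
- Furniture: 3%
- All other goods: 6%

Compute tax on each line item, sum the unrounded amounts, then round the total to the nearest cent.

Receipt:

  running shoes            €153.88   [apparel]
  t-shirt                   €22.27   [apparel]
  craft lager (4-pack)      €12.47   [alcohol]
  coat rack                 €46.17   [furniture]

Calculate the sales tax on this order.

Running shoes €153.88: apparel, €125.00 or more → 11% → €16.9268
T-shirt €22.27: apparel, under €125.00 → 3.5% → €0.77945
Craft lager (4-pack) €12.47: alcohol → 11.75% → €1.465225
Coat rack €46.17: furniture → 3% → €1.3851
Unrounded tax sum = €20.556575 → €20.56

€20.56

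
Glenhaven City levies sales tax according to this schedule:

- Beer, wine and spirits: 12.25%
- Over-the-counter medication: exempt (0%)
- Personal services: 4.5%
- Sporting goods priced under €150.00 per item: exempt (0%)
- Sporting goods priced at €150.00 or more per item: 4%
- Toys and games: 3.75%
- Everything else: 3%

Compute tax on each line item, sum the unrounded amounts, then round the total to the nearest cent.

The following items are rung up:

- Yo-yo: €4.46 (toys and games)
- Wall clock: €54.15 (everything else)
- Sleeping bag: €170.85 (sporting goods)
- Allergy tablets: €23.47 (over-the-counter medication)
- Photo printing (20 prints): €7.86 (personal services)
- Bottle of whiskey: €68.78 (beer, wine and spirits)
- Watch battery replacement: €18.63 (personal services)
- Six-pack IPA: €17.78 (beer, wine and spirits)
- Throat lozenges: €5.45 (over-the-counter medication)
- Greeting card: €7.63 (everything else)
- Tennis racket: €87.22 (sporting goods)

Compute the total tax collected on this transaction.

€20.65

Yo-yo €4.46: toys and games → 3.75% → €0.16725
Wall clock €54.15: everything else → 3% → €1.6245
Sleeping bag €170.85: sporting goods, €150.00 or more → 4% → €6.834
Allergy tablets €23.47: over-the-counter medication → 0% → €0.00
Photo printing (20 prints) €7.86: personal services → 4.5% → €0.3537
Bottle of whiskey €68.78: beer, wine and spirits → 12.25% → €8.42555
Watch battery replacement €18.63: personal services → 4.5% → €0.83835
Six-pack IPA €17.78: beer, wine and spirits → 12.25% → €2.17805
Throat lozenges €5.45: over-the-counter medication → 0% → €0.00
Greeting card €7.63: everything else → 3% → €0.2289
Tennis racket €87.22: sporting goods, under €150.00 → 0% → €0.00
Unrounded tax sum = €20.6503 → €20.65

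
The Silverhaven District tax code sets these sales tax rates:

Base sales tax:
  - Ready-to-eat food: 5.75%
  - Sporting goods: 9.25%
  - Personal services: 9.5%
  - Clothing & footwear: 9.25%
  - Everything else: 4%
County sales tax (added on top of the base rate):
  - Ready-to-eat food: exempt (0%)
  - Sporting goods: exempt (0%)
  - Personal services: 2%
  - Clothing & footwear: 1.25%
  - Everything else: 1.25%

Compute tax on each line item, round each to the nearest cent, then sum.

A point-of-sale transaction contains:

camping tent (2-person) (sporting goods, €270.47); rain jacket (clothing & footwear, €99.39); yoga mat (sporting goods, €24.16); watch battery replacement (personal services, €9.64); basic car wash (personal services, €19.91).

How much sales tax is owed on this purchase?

Camping tent (2-person) €270.47: sporting goods → 9.25% + 0% county = 9.25% → €25.02
Rain jacket €99.39: clothing & footwear → 9.25% + 1.25% county = 10.5% → €10.44
Yoga mat €24.16: sporting goods → 9.25% + 0% county = 9.25% → €2.23
Watch battery replacement €9.64: personal services → 9.5% + 2% county = 11.5% → €1.11
Basic car wash €19.91: personal services → 9.5% + 2% county = 11.5% → €2.29
Total tax = €25.02 + €10.44 + €2.23 + €1.11 + €2.29 = €41.09

€41.09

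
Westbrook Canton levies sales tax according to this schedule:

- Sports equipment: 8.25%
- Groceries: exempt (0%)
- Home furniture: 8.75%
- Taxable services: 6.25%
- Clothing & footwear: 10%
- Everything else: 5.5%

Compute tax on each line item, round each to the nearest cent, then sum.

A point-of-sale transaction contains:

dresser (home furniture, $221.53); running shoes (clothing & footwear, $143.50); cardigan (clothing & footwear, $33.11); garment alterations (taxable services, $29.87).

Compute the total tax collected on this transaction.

Dresser $221.53: home furniture → 8.75% → $19.38
Running shoes $143.50: clothing & footwear → 10% → $14.35
Cardigan $33.11: clothing & footwear → 10% → $3.31
Garment alterations $29.87: taxable services → 6.25% → $1.87
Total tax = $19.38 + $14.35 + $3.31 + $1.87 = $38.91

$38.91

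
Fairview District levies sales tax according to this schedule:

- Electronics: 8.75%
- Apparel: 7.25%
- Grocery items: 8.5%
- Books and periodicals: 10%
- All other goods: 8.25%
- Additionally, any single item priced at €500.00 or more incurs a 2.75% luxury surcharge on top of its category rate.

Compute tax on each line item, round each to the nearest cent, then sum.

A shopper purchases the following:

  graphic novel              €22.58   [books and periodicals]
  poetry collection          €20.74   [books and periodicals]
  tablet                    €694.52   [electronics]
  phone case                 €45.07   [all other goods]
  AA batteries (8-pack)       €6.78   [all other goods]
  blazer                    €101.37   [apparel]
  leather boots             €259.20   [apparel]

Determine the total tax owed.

€114.62

Graphic novel €22.58: books and periodicals → 10% → €2.26
Poetry collection €20.74: books and periodicals → 10% → €2.07
Tablet €694.52: electronics → 8.75% + 2.75% surcharge = 11.5% → €79.87
Phone case €45.07: all other goods → 8.25% → €3.72
AA batteries (8-pack) €6.78: all other goods → 8.25% → €0.56
Blazer €101.37: apparel → 7.25% → €7.35
Leather boots €259.20: apparel → 7.25% → €18.79
Total tax = €2.26 + €2.07 + €79.87 + €3.72 + €0.56 + €7.35 + €18.79 = €114.62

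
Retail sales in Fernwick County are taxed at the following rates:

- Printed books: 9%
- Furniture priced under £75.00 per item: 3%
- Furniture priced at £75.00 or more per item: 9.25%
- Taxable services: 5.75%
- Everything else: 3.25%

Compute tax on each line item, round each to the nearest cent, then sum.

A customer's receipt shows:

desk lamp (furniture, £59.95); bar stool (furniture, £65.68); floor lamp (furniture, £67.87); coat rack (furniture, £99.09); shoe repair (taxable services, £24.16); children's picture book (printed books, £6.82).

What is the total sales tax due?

£16.98

Desk lamp £59.95: furniture, under £75.00 → 3% → £1.80
Bar stool £65.68: furniture, under £75.00 → 3% → £1.97
Floor lamp £67.87: furniture, under £75.00 → 3% → £2.04
Coat rack £99.09: furniture, £75.00 or more → 9.25% → £9.17
Shoe repair £24.16: taxable services → 5.75% → £1.39
Children's picture book £6.82: printed books → 9% → £0.61
Total tax = £1.80 + £1.97 + £2.04 + £9.17 + £1.39 + £0.61 = £16.98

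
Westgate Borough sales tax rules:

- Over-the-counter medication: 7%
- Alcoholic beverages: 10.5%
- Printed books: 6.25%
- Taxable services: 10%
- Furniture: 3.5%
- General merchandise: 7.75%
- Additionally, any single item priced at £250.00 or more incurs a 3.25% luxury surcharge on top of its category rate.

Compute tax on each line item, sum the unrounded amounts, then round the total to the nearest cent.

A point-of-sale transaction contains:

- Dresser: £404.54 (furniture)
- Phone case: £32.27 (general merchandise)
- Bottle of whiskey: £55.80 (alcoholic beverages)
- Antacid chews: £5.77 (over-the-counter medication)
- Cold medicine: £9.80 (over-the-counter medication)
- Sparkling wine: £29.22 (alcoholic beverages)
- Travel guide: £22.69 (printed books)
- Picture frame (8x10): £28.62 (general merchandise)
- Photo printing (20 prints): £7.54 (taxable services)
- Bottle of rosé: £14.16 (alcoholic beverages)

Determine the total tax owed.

Dresser £404.54: furniture → 3.5% + 3.25% surcharge = 6.75% → £27.30645
Phone case £32.27: general merchandise → 7.75% → £2.500925
Bottle of whiskey £55.80: alcoholic beverages → 10.5% → £5.859
Antacid chews £5.77: over-the-counter medication → 7% → £0.4039
Cold medicine £9.80: over-the-counter medication → 7% → £0.686
Sparkling wine £29.22: alcoholic beverages → 10.5% → £3.0681
Travel guide £22.69: printed books → 6.25% → £1.418125
Picture frame (8x10) £28.62: general merchandise → 7.75% → £2.21805
Photo printing (20 prints) £7.54: taxable services → 10% → £0.754
Bottle of rosé £14.16: alcoholic beverages → 10.5% → £1.4868
Unrounded tax sum = £45.70135 → £45.70

£45.70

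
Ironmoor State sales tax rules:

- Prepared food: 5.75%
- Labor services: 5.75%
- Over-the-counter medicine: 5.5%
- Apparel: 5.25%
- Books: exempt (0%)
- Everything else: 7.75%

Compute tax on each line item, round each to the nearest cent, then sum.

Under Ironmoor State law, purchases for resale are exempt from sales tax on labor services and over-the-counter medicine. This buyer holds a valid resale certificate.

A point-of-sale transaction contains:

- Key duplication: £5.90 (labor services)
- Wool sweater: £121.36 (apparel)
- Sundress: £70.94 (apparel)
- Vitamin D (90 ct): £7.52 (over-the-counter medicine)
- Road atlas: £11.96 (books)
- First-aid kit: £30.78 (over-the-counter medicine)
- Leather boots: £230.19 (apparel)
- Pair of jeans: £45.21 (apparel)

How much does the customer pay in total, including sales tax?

Key duplication £5.90: labor services, buyer-exempt → 0% → £0.00
Wool sweater £121.36: apparel → 5.25% → £6.37
Sundress £70.94: apparel → 5.25% → £3.72
Vitamin D (90 ct) £7.52: over-the-counter medicine, buyer-exempt → 0% → £0.00
Road atlas £11.96: books → 0% → £0.00
First-aid kit £30.78: over-the-counter medicine, buyer-exempt → 0% → £0.00
Leather boots £230.19: apparel → 5.25% → £12.08
Pair of jeans £45.21: apparel → 5.25% → £2.37
Subtotal = £523.86; tax = £24.54; total due = £548.40

£548.40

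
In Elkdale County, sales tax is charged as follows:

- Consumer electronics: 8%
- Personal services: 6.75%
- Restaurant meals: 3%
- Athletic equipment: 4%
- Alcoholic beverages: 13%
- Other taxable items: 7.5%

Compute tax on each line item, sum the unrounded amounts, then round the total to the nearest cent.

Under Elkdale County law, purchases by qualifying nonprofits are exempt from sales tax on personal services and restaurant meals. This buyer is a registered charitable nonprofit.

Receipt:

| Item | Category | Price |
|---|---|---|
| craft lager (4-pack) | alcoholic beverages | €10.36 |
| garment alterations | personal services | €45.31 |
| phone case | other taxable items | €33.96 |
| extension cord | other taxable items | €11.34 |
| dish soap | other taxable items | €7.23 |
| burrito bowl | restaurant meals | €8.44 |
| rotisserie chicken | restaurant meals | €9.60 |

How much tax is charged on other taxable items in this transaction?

Phone case €33.96: other taxable items → 7.5% → €2.547
Extension cord €11.34: other taxable items → 7.5% → €0.8505
Dish soap €7.23: other taxable items → 7.5% → €0.54225
Tax on other taxable items: unrounded sum = €3.93975 → €3.94

€3.94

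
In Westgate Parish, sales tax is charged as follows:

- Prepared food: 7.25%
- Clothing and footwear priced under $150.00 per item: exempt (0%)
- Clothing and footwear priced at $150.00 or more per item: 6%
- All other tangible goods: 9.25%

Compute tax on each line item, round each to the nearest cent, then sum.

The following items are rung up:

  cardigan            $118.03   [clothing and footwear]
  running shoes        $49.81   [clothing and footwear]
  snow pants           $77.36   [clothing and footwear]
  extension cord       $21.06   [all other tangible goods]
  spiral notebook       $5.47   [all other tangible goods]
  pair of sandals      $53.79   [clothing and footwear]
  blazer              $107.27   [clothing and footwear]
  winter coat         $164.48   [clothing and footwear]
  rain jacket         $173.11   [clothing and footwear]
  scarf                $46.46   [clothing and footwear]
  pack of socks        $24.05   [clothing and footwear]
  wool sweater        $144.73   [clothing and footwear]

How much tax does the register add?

$22.72

Cardigan $118.03: clothing and footwear, under $150.00 → 0% → $0.00
Running shoes $49.81: clothing and footwear, under $150.00 → 0% → $0.00
Snow pants $77.36: clothing and footwear, under $150.00 → 0% → $0.00
Extension cord $21.06: all other tangible goods → 9.25% → $1.95
Spiral notebook $5.47: all other tangible goods → 9.25% → $0.51
Pair of sandals $53.79: clothing and footwear, under $150.00 → 0% → $0.00
Blazer $107.27: clothing and footwear, under $150.00 → 0% → $0.00
Winter coat $164.48: clothing and footwear, $150.00 or more → 6% → $9.87
Rain jacket $173.11: clothing and footwear, $150.00 or more → 6% → $10.39
Scarf $46.46: clothing and footwear, under $150.00 → 0% → $0.00
Pack of socks $24.05: clothing and footwear, under $150.00 → 0% → $0.00
Wool sweater $144.73: clothing and footwear, under $150.00 → 0% → $0.00
Total tax = $1.95 + $0.51 + $9.87 + $10.39 = $22.72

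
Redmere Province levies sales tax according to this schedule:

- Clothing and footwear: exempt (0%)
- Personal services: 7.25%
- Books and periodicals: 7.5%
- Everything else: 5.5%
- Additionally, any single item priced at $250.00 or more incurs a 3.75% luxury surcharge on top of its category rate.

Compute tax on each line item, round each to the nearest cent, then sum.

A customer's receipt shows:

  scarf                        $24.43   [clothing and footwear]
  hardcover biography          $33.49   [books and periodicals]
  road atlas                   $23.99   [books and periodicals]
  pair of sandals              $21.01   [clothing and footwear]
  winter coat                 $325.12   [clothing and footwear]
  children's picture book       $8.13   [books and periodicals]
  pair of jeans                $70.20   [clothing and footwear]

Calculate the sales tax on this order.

$17.11

Scarf $24.43: clothing and footwear → 0% → $0.00
Hardcover biography $33.49: books and periodicals → 7.5% → $2.51
Road atlas $23.99: books and periodicals → 7.5% → $1.80
Pair of sandals $21.01: clothing and footwear → 0% → $0.00
Winter coat $325.12: clothing and footwear → 0% + 3.75% surcharge = 3.75% → $12.19
Children's picture book $8.13: books and periodicals → 7.5% → $0.61
Pair of jeans $70.20: clothing and footwear → 0% → $0.00
Total tax = $2.51 + $1.80 + $12.19 + $0.61 = $17.11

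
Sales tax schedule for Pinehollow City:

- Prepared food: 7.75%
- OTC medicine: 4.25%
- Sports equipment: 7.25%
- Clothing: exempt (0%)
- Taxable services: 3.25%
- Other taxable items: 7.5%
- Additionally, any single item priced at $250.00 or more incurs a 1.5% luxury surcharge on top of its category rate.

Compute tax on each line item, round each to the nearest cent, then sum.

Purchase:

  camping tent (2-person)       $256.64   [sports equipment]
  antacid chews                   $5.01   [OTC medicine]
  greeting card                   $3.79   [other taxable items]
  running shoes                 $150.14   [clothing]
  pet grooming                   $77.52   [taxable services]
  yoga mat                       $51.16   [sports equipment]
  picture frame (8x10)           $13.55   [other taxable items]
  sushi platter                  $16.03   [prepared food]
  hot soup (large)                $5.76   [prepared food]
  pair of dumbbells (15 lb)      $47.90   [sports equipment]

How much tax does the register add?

$35.36

Camping tent (2-person) $256.64: sports equipment → 7.25% + 1.5% surcharge = 8.75% → $22.46
Antacid chews $5.01: OTC medicine → 4.25% → $0.21
Greeting card $3.79: other taxable items → 7.5% → $0.28
Running shoes $150.14: clothing → 0% → $0.00
Pet grooming $77.52: taxable services → 3.25% → $2.52
Yoga mat $51.16: sports equipment → 7.25% → $3.71
Picture frame (8x10) $13.55: other taxable items → 7.5% → $1.02
Sushi platter $16.03: prepared food → 7.75% → $1.24
Hot soup (large) $5.76: prepared food → 7.75% → $0.45
Pair of dumbbells (15 lb) $47.90: sports equipment → 7.25% → $3.47
Total tax = $22.46 + $0.21 + $0.28 + $2.52 + $3.71 + $1.02 + $1.24 + $0.45 + $3.47 = $35.36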